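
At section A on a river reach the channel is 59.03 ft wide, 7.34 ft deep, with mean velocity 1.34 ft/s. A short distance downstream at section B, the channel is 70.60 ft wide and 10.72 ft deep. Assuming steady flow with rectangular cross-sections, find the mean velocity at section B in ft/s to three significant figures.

Q = A₁V₁ = (59.03×7.34) × 1.34 = 580.6 ft³/s
A₂ = 70.60 × 10.72 = 756.8 ft²
V₂ = Q/A₂ = 580.6/756.8 = 0.7671 ft/s

0.767 ft/s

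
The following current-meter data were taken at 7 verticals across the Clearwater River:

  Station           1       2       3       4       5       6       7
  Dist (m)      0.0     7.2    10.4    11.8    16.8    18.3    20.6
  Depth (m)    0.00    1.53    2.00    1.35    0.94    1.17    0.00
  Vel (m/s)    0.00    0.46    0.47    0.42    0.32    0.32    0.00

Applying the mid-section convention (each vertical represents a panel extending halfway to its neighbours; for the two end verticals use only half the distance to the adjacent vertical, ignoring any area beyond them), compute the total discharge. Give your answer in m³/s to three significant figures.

w_2 = (10.4 − 0.0)/2 = 5.2 m; q_2 = 0.46 × 1.53 × 5.2 = 3.660 m³/s
w_3 = (11.8 − 7.2)/2 = 2.3 m; q_3 = 0.47 × 2.00 × 2.3 = 2.162 m³/s
w_4 = (16.8 − 10.4)/2 = 3.2 m; q_4 = 0.42 × 1.35 × 3.2 = 1.814 m³/s
w_5 = (18.3 − 11.8)/2 = 3.25 m; q_5 = 0.32 × 0.94 × 3.25 = 0.9776 m³/s
w_6 = (20.6 − 16.8)/2 = 1.9 m; q_6 = 0.32 × 1.17 × 1.9 = 0.7114 m³/s
Stations 1, 7 contribute zero (depth or velocity is 0).
Q = Σ qᵢ = 9.325 m³/s

9.33 m³/s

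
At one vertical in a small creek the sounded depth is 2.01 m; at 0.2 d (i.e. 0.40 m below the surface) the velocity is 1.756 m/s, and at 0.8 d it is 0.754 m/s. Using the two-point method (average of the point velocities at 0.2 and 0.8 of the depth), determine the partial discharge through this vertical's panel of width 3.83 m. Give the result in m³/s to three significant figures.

v̄ = (1.756 + 0.754) / 2 = 1.255 m/s
q = v̄ × d × w = 1.255 × 2.01 × 3.83 = 9.661 m³/s

9.66 m³/s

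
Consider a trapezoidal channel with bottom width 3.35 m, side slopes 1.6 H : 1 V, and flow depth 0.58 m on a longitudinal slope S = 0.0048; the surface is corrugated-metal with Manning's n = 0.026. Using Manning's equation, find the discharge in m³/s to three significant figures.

3.87 m³/s

A = (b + z·y)·y = (3.35 + 1.6×0.58)×0.58 = 2.481 m²
P = b + 2y√(1+z²) = 3.35 + 2×0.58×√(1+1.6²) = 5.539 m
R = A/P = 2.481/5.539 = 0.4480 m
Q = (1/n)·A·R^(2/3)·S^(1/2) = (1/0.026) × 2.481 × 0.4480^(2/3) × 0.0048^(1/2) = 3.871 m³/s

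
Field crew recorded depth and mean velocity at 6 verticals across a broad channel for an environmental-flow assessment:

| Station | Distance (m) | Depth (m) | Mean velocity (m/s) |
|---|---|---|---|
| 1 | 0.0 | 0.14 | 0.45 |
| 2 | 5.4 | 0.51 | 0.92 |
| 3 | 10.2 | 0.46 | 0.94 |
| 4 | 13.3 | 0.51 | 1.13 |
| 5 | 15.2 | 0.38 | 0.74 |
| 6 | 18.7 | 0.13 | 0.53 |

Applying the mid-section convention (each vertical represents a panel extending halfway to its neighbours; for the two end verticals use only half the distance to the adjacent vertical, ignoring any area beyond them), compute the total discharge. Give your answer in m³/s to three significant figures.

6.59 m³/s

w_1 = (5.4 − 0.0)/2 = 2.7 m; q_1 = 0.45 × 0.14 × 2.7 = 0.1701 m³/s
w_2 = (10.2 − 0.0)/2 = 5.1 m; q_2 = 0.92 × 0.51 × 5.1 = 2.393 m³/s
w_3 = (13.3 − 5.4)/2 = 3.95 m; q_3 = 0.94 × 0.46 × 3.95 = 1.708 m³/s
w_4 = (15.2 − 10.2)/2 = 2.5 m; q_4 = 1.13 × 0.51 × 2.5 = 1.441 m³/s
w_5 = (18.7 − 13.3)/2 = 2.7 m; q_5 = 0.74 × 0.38 × 2.7 = 0.7592 m³/s
w_6 = (18.7 − 15.2)/2 = 1.75 m; q_6 = 0.53 × 0.13 × 1.75 = 0.1206 m³/s
Q = Σ qᵢ = 6.592 m³/s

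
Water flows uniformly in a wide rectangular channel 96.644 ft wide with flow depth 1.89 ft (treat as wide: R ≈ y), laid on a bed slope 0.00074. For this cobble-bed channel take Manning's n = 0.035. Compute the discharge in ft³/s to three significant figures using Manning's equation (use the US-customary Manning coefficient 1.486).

322 ft³/s

A = b·y = 96.644 × 1.89 = 182.7 ft²
Wide channel: R ≈ y = 1.89 ft
Q = (1.486/n)·A·R^(2/3)·S^(1/2) = (1.486/0.035) × 182.7 × 1.890^(2/3) × 0.00074^(1/2) = 322.5 ft³/s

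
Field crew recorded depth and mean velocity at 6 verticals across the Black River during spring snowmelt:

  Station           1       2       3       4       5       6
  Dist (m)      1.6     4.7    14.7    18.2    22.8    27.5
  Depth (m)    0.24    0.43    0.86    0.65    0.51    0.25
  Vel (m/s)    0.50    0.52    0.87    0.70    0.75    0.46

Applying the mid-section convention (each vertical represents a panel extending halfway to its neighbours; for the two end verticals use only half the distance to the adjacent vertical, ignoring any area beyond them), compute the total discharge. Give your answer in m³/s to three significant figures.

w_1 = (4.7 − 1.6)/2 = 1.55 m; q_1 = 0.50 × 0.24 × 1.55 = 0.1860 m³/s
w_2 = (14.7 − 1.6)/2 = 6.55 m; q_2 = 0.52 × 0.43 × 6.55 = 1.465 m³/s
w_3 = (18.2 − 4.7)/2 = 6.75 m; q_3 = 0.87 × 0.86 × 6.75 = 5.050 m³/s
w_4 = (22.8 − 14.7)/2 = 4.05 m; q_4 = 0.70 × 0.65 × 4.05 = 1.843 m³/s
w_5 = (27.5 − 18.2)/2 = 4.65 m; q_5 = 0.75 × 0.51 × 4.65 = 1.779 m³/s
w_6 = (27.5 − 22.8)/2 = 2.35 m; q_6 = 0.46 × 0.25 × 2.35 = 0.2703 m³/s
Q = Σ qᵢ = 10.59 m³/s

10.6 m³/s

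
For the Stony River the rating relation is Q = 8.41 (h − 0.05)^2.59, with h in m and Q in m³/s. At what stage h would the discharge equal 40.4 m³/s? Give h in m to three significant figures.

h − h₀ = (Q/C)^(1/b) = (40.4/8.41)^(1/2.59) = 1.833 m
h = 0.05 + 1.833 = 1.883 m

1.88 m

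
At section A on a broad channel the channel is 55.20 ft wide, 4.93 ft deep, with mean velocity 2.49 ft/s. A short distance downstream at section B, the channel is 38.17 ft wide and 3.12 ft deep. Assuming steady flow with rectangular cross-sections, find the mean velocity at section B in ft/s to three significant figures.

5.69 ft/s

Q = A₁V₁ = (55.20×4.93) × 2.49 = 677.6 ft³/s
A₂ = 38.17 × 3.12 = 119.1 ft²
V₂ = Q/A₂ = 677.6/119.1 = 5.690 ft/s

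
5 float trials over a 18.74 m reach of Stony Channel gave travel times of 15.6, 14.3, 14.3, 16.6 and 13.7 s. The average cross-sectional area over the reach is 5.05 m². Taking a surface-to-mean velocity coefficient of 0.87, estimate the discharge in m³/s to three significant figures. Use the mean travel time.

5.53 m³/s

t̄ = (15.6 + 14.3 + 14.3 + 16.6 + 13.7) / 5 = 14.9 s
v_surface = L / t̄ = 18.74 / 14.9 = 1.258 m/s
v_mean = 0.87 × 1.258 = 1.094 m/s
Q = A × v_mean = 5.05 × 1.094 = 5.526 m³/s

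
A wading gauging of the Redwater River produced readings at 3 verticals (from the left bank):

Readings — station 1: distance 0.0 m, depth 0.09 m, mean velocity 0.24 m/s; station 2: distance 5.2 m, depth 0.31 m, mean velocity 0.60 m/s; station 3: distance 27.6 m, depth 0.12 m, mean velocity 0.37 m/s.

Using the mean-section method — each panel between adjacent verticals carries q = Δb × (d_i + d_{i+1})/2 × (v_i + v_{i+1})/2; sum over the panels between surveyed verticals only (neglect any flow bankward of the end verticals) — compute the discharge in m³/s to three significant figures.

Panel 1-2: Δb = 5.2 m, d̄ = (0.09+0.31)/2 = 0.2, v̄ = (0.24+0.60)/2 = 0.42 → q = 5.2×0.2×0.42 = 0.4368 m³/s
Panel 2-3: Δb = 22.4 m, d̄ = (0.31+0.12)/2 = 0.215, v̄ = (0.60+0.37)/2 = 0.485 → q = 22.4×0.215×0.485 = 2.336 m³/s
Q = Σ q = 2.773 m³/s

2.77 m³/s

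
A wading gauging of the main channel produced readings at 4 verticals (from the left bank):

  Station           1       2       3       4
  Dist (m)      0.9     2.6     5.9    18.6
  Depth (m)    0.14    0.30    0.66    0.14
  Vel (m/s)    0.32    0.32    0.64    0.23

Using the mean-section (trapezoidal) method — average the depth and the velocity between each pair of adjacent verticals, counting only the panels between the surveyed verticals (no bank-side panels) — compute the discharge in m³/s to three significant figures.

3.09 m³/s

Panel 1-2: Δb = 1.7 m, d̄ = (0.14+0.30)/2 = 0.22, v̄ = (0.32+0.32)/2 = 0.32 → q = 1.7×0.22×0.32 = 0.1197 m³/s
Panel 2-3: Δb = 3.3 m, d̄ = (0.30+0.66)/2 = 0.48, v̄ = (0.32+0.64)/2 = 0.48 → q = 3.3×0.48×0.48 = 0.7603 m³/s
Panel 3-4: Δb = 12.7 m, d̄ = (0.66+0.14)/2 = 0.4, v̄ = (0.64+0.23)/2 = 0.435 → q = 12.7×0.4×0.435 = 2.210 m³/s
Q = Σ q = 3.090 m³/s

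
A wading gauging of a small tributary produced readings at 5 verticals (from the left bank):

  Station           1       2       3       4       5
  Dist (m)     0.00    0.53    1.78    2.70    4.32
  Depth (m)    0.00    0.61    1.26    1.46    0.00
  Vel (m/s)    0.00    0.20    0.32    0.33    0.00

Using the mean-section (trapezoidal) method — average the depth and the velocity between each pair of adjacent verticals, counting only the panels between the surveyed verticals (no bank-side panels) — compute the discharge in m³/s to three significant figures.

0.922 m³/s

Panel 1-2: Δb = 0.53 m, d̄ = (0.00+0.61)/2 = 0.305, v̄ = (0.00+0.20)/2 = 0.1 → q = 0.53×0.305×0.1 = 0.01617 m³/s
Panel 2-3: Δb = 1.25 m, d̄ = (0.61+1.26)/2 = 0.935, v̄ = (0.20+0.32)/2 = 0.26 → q = 1.25×0.935×0.26 = 0.3039 m³/s
Panel 3-4: Δb = 0.92 m, d̄ = (1.26+1.46)/2 = 1.36, v̄ = (0.32+0.33)/2 = 0.325 → q = 0.92×1.36×0.325 = 0.4066 m³/s
Panel 4-5: Δb = 1.62 m, d̄ = (1.46+0.00)/2 = 0.73, v̄ = (0.33+0.00)/2 = 0.165 → q = 1.62×0.73×0.165 = 0.1951 m³/s
Q = Σ q = 0.9218 m³/s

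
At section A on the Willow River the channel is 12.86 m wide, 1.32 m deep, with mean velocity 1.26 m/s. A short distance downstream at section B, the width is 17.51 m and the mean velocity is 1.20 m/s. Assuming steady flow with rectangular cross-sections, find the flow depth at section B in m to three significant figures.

Q = A₁V₁ = (12.86×1.32) × 1.26 = 21.39 m³/s
d₂ = Q/(b₂ V₂) = 21.39/(17.51×1.20) = 1.018 m

1.02 m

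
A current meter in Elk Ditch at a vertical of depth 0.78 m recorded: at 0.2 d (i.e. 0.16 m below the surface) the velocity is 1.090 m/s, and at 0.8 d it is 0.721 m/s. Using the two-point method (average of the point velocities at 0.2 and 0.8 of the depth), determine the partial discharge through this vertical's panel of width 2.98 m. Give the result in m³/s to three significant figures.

2.10 m³/s

v̄ = (1.090 + 0.721) / 2 = 0.9055 m/s
q = v̄ × d × w = 0.9055 × 0.78 × 2.98 = 2.105 m³/s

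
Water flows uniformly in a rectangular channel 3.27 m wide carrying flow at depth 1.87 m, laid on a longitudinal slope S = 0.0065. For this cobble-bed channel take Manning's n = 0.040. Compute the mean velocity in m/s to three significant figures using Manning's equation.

1.84 m/s

A = b·y = 3.27 × 1.87 = 6.115 m²
P = b + 2y = 3.27 + 2×1.87 = 7.010 m
R = A/P = 6.115/7.010 = 0.8723 m
Q = (1/n)·A·R^(2/3)·S^(1/2) = (1/0.040) × 6.115 × 0.8723^(2/3) × 0.0065^(1/2) = 11.25 m³/s
V = Q/A = 11.25/6.115 = 1.840 m/s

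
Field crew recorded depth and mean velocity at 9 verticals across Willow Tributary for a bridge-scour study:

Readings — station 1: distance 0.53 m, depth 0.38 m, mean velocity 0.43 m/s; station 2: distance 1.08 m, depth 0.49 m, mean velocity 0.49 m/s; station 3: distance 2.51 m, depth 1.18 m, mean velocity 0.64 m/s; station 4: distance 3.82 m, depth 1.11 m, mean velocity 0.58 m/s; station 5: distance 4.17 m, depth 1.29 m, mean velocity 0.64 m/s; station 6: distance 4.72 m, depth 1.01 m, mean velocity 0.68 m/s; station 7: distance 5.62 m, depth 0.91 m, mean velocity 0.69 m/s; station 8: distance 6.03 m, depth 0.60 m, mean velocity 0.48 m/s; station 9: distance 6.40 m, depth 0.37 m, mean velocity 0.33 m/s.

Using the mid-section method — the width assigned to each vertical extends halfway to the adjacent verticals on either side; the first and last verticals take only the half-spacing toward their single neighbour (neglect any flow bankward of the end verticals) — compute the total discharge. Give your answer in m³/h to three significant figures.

11800 m³/h

w_1 = (1.08 − 0.53)/2 = 0.275 m; q_1 = 0.43 × 0.38 × 0.275 = 0.04494 m³/s
w_2 = (2.51 − 0.53)/2 = 0.99 m; q_2 = 0.49 × 0.49 × 0.99 = 0.2377 m³/s
w_3 = (3.82 − 1.08)/2 = 1.37 m; q_3 = 0.64 × 1.18 × 1.37 = 1.035 m³/s
w_4 = (4.17 − 2.51)/2 = 0.83 m; q_4 = 0.58 × 1.11 × 0.83 = 0.5344 m³/s
w_5 = (4.72 − 3.82)/2 = 0.45 m; q_5 = 0.64 × 1.29 × 0.45 = 0.3715 m³/s
w_6 = (5.62 − 4.17)/2 = 0.725 m; q_6 = 0.68 × 1.01 × 0.725 = 0.4979 m³/s
w_7 = (6.03 − 4.72)/2 = 0.655 m; q_7 = 0.69 × 0.91 × 0.655 = 0.4113 m³/s
w_8 = (6.40 − 5.62)/2 = 0.39 m; q_8 = 0.48 × 0.60 × 0.39 = 0.1123 m³/s
w_9 = (6.40 − 6.03)/2 = 0.185 m; q_9 = 0.33 × 0.37 × 0.185 = 0.02259 m³/s
Q = Σ qᵢ = 3.267 m³/s
= 3.267 × 3600 = 11760 m³/h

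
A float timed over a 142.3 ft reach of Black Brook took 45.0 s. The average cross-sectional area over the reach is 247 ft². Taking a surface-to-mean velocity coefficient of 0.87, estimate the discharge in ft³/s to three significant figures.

680 ft³/s

v_surface = L / t̄ = 142.3 / 45 = 3.162 ft/s
v_mean = 0.87 × 3.162 = 2.751 ft/s
Q = A × v_mean = 247 × 2.751 = 679.5 ft³/s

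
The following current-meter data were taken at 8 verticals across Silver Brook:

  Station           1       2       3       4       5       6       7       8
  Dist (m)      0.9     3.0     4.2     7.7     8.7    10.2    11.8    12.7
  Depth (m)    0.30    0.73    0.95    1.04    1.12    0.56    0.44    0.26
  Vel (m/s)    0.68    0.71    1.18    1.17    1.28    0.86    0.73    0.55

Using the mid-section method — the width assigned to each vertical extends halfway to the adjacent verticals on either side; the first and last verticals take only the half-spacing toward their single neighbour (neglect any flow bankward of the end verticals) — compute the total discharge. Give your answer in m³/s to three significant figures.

w_1 = (3.0 − 0.9)/2 = 1.05 m; q_1 = 0.68 × 0.30 × 1.05 = 0.2142 m³/s
w_2 = (4.2 − 0.9)/2 = 1.65 m; q_2 = 0.71 × 0.73 × 1.65 = 0.8552 m³/s
w_3 = (7.7 − 3.0)/2 = 2.35 m; q_3 = 1.18 × 0.95 × 2.35 = 2.634 m³/s
w_4 = (8.7 − 4.2)/2 = 2.25 m; q_4 = 1.17 × 1.04 × 2.25 = 2.738 m³/s
w_5 = (10.2 − 7.7)/2 = 1.25 m; q_5 = 1.28 × 1.12 × 1.25 = 1.792 m³/s
w_6 = (11.8 − 8.7)/2 = 1.55 m; q_6 = 0.86 × 0.56 × 1.55 = 0.7465 m³/s
w_7 = (12.7 − 10.2)/2 = 1.25 m; q_7 = 0.73 × 0.44 × 1.25 = 0.4015 m³/s
w_8 = (12.7 − 11.8)/2 = 0.45 m; q_8 = 0.55 × 0.26 × 0.45 = 0.06435 m³/s
Q = Σ qᵢ = 9.446 m³/s

9.45 m³/s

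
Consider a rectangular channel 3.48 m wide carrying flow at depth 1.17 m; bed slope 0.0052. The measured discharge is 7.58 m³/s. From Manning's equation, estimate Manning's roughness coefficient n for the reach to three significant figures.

0.0305

A = b·y = 3.48 × 1.17 = 4.072 m²
P = b + 2y = 3.48 + 2×1.17 = 5.820 m
R = A/P = 4.072/5.820 = 0.6996 m
n = (1/Q)·A·R^(2/3)·S^(1/2) = (1/7.58) × 4.072 × 0.7881 × 0.07211 = 0.03053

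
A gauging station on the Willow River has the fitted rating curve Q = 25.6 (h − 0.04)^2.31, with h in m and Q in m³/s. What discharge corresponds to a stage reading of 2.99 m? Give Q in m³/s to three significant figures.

312 m³/s

Q = 25.6 × (2.99 − 0.04)^2.31 = 25.6 × 2.95^2.31 = 311.6 m³/s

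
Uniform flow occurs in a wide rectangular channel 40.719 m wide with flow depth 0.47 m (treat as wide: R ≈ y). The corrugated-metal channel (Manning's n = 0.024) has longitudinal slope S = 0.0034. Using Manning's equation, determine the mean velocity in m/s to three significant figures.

1.47 m/s

A = b·y = 40.719 × 0.47 = 19.14 m²
Wide channel: R ≈ y = 0.47 m
Q = (1/n)·A·R^(2/3)·S^(1/2) = (1/0.024) × 19.14 × 0.4700^(2/3) × 0.0034^(1/2) = 28.11 m³/s
V = Q/A = 28.11/19.14 = 1.469 m/s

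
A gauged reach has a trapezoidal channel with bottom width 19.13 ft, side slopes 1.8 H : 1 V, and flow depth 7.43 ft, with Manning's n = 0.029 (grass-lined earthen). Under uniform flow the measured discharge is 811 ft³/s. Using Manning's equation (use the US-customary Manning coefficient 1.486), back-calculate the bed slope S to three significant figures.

0.000522

A = (b + z·y)·y = (19.13 + 1.8×7.43)×7.43 = 241.5 ft²
P = b + 2y√(1+z²) = 19.13 + 2×7.43×√(1+1.8²) = 49.73 ft
R = A/P = 241.5/49.73 = 4.856 ft
S = (Q·n / (1.486·A·R^(2/3)))² = (811×0.029 / (1.486×241.5×2.868))² = 0.0005222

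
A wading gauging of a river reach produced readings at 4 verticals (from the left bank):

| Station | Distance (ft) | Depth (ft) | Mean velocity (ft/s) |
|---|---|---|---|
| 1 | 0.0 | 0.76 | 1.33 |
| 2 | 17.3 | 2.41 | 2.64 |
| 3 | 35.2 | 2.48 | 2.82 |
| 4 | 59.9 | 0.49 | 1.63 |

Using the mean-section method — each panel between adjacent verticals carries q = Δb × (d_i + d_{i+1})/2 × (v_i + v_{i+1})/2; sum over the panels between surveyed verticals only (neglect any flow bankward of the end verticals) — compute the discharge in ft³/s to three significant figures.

Panel 1-2: Δb = 17.3 ft, d̄ = (0.76+2.41)/2 = 1.585, v̄ = (1.33+2.64)/2 = 1.985 → q = 17.3×1.585×1.985 = 54.43 ft³/s
Panel 2-3: Δb = 17.9 ft, d̄ = (2.41+2.48)/2 = 2.445, v̄ = (2.64+2.82)/2 = 2.73 → q = 17.9×2.445×2.73 = 119.5 ft³/s
Panel 3-4: Δb = 24.7 ft, d̄ = (2.48+0.49)/2 = 1.485, v̄ = (2.82+1.63)/2 = 2.225 → q = 24.7×1.485×2.225 = 81.61 ft³/s
Q = Σ q = 255.5 ft³/s

256 ft³/s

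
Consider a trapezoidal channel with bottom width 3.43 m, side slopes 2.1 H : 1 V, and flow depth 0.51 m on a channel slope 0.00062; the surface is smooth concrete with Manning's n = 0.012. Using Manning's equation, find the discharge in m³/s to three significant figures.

2.57 m³/s

A = (b + z·y)·y = (3.43 + 2.1×0.51)×0.51 = 2.296 m²
P = b + 2y√(1+z²) = 3.43 + 2×0.51×√(1+2.1²) = 5.802 m
R = A/P = 2.296/5.802 = 0.3956 m
Q = (1/n)·A·R^(2/3)·S^(1/2) = (1/0.012) × 2.296 × 0.3956^(2/3) × 0.00062^(1/2) = 2.567 m³/s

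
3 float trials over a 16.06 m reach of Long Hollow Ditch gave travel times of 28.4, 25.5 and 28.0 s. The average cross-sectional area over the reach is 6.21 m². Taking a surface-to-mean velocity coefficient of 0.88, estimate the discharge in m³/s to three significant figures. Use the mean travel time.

3.21 m³/s

t̄ = (28.4 + 25.5 + 28.0) / 3 = 27.3 s
v_surface = L / t̄ = 16.06 / 27.3 = 0.5883 m/s
v_mean = 0.88 × 0.5883 = 0.5177 m/s
Q = A × v_mean = 6.21 × 0.5177 = 3.215 m³/s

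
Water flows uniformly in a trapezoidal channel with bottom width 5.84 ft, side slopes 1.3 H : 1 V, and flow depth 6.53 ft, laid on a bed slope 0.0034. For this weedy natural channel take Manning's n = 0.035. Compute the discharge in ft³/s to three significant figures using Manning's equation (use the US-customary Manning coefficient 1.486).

527 ft³/s

A = (b + z·y)·y = (5.84 + 1.3×6.53)×6.53 = 93.57 ft²
P = b + 2y√(1+z²) = 5.84 + 2×6.53×√(1+1.3²) = 27.26 ft
R = A/P = 93.57/27.26 = 3.432 ft
Q = (1.486/n)·A·R^(2/3)·S^(1/2) = (1.486/0.035) × 93.57 × 3.432^(2/3) × 0.0034^(1/2) = 527.1 ft³/s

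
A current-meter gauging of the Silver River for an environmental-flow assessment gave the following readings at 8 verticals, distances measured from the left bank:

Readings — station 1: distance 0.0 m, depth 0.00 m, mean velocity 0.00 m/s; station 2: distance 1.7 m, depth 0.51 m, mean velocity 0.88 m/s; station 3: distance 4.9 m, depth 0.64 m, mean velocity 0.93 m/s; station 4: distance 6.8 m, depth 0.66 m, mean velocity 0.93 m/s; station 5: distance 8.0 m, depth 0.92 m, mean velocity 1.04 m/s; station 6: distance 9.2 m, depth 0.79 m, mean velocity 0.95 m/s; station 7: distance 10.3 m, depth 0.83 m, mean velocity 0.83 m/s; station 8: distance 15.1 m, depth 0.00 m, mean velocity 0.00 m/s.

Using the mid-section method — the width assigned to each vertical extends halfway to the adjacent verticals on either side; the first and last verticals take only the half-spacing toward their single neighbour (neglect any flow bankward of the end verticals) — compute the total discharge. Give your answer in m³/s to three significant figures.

7.61 m³/s

w_2 = (4.9 − 0.0)/2 = 2.45 m; q_2 = 0.88 × 0.51 × 2.45 = 1.100 m³/s
w_3 = (6.8 − 1.7)/2 = 2.55 m; q_3 = 0.93 × 0.64 × 2.55 = 1.518 m³/s
w_4 = (8.0 − 4.9)/2 = 1.55 m; q_4 = 0.93 × 0.66 × 1.55 = 0.9514 m³/s
w_5 = (9.2 − 6.8)/2 = 1.2 m; q_5 = 1.04 × 0.92 × 1.2 = 1.148 m³/s
w_6 = (10.3 − 8.0)/2 = 1.15 m; q_6 = 0.95 × 0.79 × 1.15 = 0.8631 m³/s
w_7 = (15.1 − 9.2)/2 = 2.95 m; q_7 = 0.83 × 0.83 × 2.95 = 2.032 m³/s
Stations 1, 8 contribute zero (depth or velocity is 0).
Q = Σ qᵢ = 7.612 m³/s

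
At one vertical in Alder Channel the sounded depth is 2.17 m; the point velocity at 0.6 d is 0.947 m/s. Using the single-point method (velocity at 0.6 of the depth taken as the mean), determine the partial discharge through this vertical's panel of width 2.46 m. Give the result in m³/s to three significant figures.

5.06 m³/s

v̄ = v₀.₆ = 0.947 m/s
q = v̄ × d × w = 0.9470 × 2.17 × 2.46 = 5.055 m³/s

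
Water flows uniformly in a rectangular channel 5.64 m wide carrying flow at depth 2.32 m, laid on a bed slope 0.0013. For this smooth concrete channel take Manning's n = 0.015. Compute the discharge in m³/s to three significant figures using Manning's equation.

36.9 m³/s

A = b·y = 5.64 × 2.32 = 13.08 m²
P = b + 2y = 5.64 + 2×2.32 = 10.28 m
R = A/P = 13.08/10.28 = 1.273 m
Q = (1/n)·A·R^(2/3)·S^(1/2) = (1/0.015) × 13.08 × 1.273^(2/3) × 0.0013^(1/2) = 36.94 m³/s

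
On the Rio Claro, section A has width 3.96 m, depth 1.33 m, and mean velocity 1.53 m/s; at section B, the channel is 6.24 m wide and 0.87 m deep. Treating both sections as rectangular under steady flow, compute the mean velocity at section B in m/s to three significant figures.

Q = A₁V₁ = (3.96×1.33) × 1.53 = 8.058 m³/s
A₂ = 6.24 × 0.87 = 5.429 m²
V₂ = Q/A₂ = 8.058/5.429 = 1.484 m/s

1.48 m/s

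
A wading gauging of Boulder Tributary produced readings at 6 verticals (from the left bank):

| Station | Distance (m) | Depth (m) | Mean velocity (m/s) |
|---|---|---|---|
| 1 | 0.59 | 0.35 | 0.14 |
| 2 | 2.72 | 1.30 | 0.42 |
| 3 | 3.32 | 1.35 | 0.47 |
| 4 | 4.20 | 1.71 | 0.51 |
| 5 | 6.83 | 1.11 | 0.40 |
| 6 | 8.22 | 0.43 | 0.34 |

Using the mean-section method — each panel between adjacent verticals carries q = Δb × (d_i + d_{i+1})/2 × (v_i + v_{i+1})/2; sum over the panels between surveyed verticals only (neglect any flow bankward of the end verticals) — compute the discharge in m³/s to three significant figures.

Panel 1-2: Δb = 2.13 m, d̄ = (0.35+1.30)/2 = 0.825, v̄ = (0.14+0.42)/2 = 0.28 → q = 2.13×0.825×0.28 = 0.4920 m³/s
Panel 2-3: Δb = 0.6 m, d̄ = (1.30+1.35)/2 = 1.325, v̄ = (0.42+0.47)/2 = 0.445 → q = 0.6×1.325×0.445 = 0.3538 m³/s
Panel 3-4: Δb = 0.88 m, d̄ = (1.35+1.71)/2 = 1.53, v̄ = (0.47+0.51)/2 = 0.49 → q = 0.88×1.53×0.49 = 0.6597 m³/s
Panel 4-5: Δb = 2.63 m, d̄ = (1.71+1.11)/2 = 1.41, v̄ = (0.51+0.40)/2 = 0.455 → q = 2.63×1.41×0.455 = 1.687 m³/s
Panel 5-6: Δb = 1.39 m, d̄ = (1.11+0.43)/2 = 0.77, v̄ = (0.40+0.34)/2 = 0.37 → q = 1.39×0.77×0.37 = 0.3960 m³/s
Q = Σ q = 3.589 m³/s

3.59 m³/s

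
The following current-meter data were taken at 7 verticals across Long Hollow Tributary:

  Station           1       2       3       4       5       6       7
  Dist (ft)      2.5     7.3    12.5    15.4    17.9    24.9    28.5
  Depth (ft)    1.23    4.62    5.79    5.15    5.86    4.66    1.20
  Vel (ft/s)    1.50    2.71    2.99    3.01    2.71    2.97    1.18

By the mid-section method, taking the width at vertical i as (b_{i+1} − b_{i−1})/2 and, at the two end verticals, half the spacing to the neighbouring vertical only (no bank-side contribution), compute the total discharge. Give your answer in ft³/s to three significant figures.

w_1 = (7.3 − 2.5)/2 = 2.4 ft; q_1 = 1.50 × 1.23 × 2.4 = 4.428 ft³/s
w_2 = (12.5 − 2.5)/2 = 5 ft; q_2 = 2.71 × 4.62 × 5 = 62.60 ft³/s
w_3 = (15.4 − 7.3)/2 = 4.05 ft; q_3 = 2.99 × 5.79 × 4.05 = 70.11 ft³/s
w_4 = (17.9 − 12.5)/2 = 2.7 ft; q_4 = 3.01 × 5.15 × 2.7 = 41.85 ft³/s
w_5 = (24.9 − 15.4)/2 = 4.75 ft; q_5 = 2.71 × 5.86 × 4.75 = 75.43 ft³/s
w_6 = (28.5 − 17.9)/2 = 5.3 ft; q_6 = 2.97 × 4.66 × 5.3 = 73.35 ft³/s
w_7 = (28.5 − 24.9)/2 = 1.8 ft; q_7 = 1.18 × 1.20 × 1.8 = 2.549 ft³/s
Q = Σ qᵢ = 330.3 ft³/s

330 ft³/s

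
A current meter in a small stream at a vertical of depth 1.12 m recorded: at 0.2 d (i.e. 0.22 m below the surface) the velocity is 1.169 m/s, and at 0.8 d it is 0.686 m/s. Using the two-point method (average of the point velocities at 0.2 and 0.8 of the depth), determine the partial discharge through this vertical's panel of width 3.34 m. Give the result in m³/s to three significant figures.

v̄ = (1.169 + 0.686) / 2 = 0.9275 m/s
q = v̄ × d × w = 0.9275 × 1.12 × 3.34 = 3.470 m³/s

3.47 m³/s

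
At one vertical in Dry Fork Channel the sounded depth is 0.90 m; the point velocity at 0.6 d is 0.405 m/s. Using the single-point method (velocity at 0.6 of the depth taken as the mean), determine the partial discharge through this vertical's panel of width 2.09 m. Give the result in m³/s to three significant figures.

0.762 m³/s

v̄ = v₀.₆ = 0.405 m/s
q = v̄ × d × w = 0.4050 × 0.90 × 2.09 = 0.7618 m³/s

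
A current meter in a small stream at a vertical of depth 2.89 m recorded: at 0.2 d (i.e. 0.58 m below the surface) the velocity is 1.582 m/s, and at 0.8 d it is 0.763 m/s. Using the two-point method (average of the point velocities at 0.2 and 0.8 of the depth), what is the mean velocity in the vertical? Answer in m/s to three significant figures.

v̄ = (1.582 + 0.763) / 2 = 1.173 m/s

1.17 m/s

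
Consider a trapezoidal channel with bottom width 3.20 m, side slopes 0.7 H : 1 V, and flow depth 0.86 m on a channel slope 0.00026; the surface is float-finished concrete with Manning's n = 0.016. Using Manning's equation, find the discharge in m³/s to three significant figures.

2.39 m³/s

A = (b + z·y)·y = (3.20 + 0.7×0.86)×0.86 = 3.270 m²
P = b + 2y√(1+z²) = 3.20 + 2×0.86×√(1+0.7²) = 5.300 m
R = A/P = 3.270/5.300 = 0.6170 m
Q = (1/n)·A·R^(2/3)·S^(1/2) = (1/0.016) × 3.270 × 0.6170^(2/3) × 0.00026^(1/2) = 2.388 m³/s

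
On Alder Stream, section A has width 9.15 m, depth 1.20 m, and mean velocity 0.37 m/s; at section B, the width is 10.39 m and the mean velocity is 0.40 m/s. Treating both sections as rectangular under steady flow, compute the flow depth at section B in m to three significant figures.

0.978 m

Q = A₁V₁ = (9.15×1.20) × 0.37 = 4.063 m³/s
d₂ = Q/(b₂ V₂) = 4.063/(10.39×0.40) = 0.9775 m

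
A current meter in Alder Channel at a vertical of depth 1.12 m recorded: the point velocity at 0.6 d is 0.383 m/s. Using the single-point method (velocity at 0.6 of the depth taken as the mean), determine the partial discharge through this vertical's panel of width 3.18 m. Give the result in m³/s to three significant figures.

v̄ = v₀.₆ = 0.383 m/s
q = v̄ × d × w = 0.3830 × 1.12 × 3.18 = 1.364 m³/s

1.36 m³/s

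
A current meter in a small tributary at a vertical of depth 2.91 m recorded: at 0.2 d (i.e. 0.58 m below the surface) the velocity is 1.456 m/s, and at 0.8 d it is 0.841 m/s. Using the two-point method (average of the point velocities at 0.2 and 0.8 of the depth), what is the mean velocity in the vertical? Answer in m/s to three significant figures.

1.15 m/s

v̄ = (1.456 + 0.841) / 2 = 1.149 m/s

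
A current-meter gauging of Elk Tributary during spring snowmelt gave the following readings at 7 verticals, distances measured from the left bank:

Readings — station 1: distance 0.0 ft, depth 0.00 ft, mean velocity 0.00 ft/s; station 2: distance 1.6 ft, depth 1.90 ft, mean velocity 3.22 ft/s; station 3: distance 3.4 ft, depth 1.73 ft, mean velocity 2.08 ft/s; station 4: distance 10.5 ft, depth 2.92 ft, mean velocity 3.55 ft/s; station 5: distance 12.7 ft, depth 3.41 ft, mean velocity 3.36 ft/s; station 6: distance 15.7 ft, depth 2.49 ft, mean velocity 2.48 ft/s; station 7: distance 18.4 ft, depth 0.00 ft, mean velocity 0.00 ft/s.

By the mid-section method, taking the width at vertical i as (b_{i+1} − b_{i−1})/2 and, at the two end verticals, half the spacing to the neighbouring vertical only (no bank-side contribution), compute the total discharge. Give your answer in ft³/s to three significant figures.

122 ft³/s

w_2 = (3.4 − 0.0)/2 = 1.7 ft; q_2 = 3.22 × 1.90 × 1.7 = 10.40 ft³/s
w_3 = (10.5 − 1.6)/2 = 4.45 ft; q_3 = 2.08 × 1.73 × 4.45 = 16.01 ft³/s
w_4 = (12.7 − 3.4)/2 = 4.65 ft; q_4 = 3.55 × 2.92 × 4.65 = 48.20 ft³/s
w_5 = (15.7 − 10.5)/2 = 2.6 ft; q_5 = 3.36 × 3.41 × 2.6 = 29.79 ft³/s
w_6 = (18.4 − 12.7)/2 = 2.85 ft; q_6 = 2.48 × 2.49 × 2.85 = 17.60 ft³/s
Stations 1, 7 contribute zero (depth or velocity is 0).
Q = Σ qᵢ = 122.0 ft³/s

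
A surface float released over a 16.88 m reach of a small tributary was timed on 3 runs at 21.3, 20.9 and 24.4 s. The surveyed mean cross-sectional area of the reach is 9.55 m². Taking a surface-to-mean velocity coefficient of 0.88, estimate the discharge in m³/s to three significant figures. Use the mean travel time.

6.39 m³/s

t̄ = (21.3 + 20.9 + 24.4) / 3 = 22.2 s
v_surface = L / t̄ = 16.88 / 22.2 = 0.7604 m/s
v_mean = 0.88 × 0.7604 = 0.6691 m/s
Q = A × v_mean = 9.55 × 0.6691 = 6.390 m³/s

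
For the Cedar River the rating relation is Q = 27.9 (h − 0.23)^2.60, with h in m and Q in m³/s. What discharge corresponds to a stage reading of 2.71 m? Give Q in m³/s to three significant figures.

296 m³/s

Q = 27.9 × (2.71 − 0.23)^2.60 = 27.9 × 2.48^2.60 = 295.9 m³/s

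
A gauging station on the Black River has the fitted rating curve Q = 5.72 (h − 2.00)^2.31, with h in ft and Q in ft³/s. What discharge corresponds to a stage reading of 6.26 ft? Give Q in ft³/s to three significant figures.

163 ft³/s

Q = 5.72 × (6.26 − 2.00)^2.31 = 5.72 × 4.26^2.31 = 162.7 ft³/s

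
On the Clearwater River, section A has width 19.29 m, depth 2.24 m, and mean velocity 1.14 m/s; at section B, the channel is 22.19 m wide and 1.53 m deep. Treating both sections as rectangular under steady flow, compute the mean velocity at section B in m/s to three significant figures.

Q = A₁V₁ = (19.29×2.24) × 1.14 = 49.26 m³/s
A₂ = 22.19 × 1.53 = 33.95 m²
V₂ = Q/A₂ = 49.26/33.95 = 1.451 m/s

1.45 m/s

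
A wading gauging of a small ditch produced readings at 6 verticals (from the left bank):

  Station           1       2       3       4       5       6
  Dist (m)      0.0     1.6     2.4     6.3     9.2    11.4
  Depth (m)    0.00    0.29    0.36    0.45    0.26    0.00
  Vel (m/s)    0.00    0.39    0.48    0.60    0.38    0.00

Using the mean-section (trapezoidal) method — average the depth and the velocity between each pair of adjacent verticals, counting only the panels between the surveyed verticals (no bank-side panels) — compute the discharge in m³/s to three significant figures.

Panel 1-2: Δb = 1.6 m, d̄ = (0.00+0.29)/2 = 0.145, v̄ = (0.00+0.39)/2 = 0.195 → q = 1.6×0.145×0.195 = 0.04524 m³/s
Panel 2-3: Δb = 0.8 m, d̄ = (0.29+0.36)/2 = 0.325, v̄ = (0.39+0.48)/2 = 0.435 → q = 0.8×0.325×0.435 = 0.1131 m³/s
Panel 3-4: Δb = 3.9 m, d̄ = (0.36+0.45)/2 = 0.405, v̄ = (0.48+0.60)/2 = 0.54 → q = 3.9×0.405×0.54 = 0.8529 m³/s
Panel 4-5: Δb = 2.9 m, d̄ = (0.45+0.26)/2 = 0.355, v̄ = (0.60+0.38)/2 = 0.49 → q = 2.9×0.355×0.49 = 0.5045 m³/s
Panel 5-6: Δb = 2.2 m, d̄ = (0.26+0.00)/2 = 0.13, v̄ = (0.38+0.00)/2 = 0.19 → q = 2.2×0.13×0.19 = 0.05434 m³/s
Q = Σ q = 1.570 m³/s

1.57 m³/s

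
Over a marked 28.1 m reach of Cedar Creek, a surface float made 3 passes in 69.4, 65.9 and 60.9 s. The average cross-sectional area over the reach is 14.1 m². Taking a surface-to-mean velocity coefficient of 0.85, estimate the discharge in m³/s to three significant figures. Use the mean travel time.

t̄ = (69.4 + 65.9 + 60.9) / 3 = 65.4 s
v_surface = L / t̄ = 28.1 / 65.4 = 0.4297 m/s
v_mean = 0.85 × 0.4297 = 0.3652 m/s
Q = A × v_mean = 14.1 × 0.3652 = 5.150 m³/s

5.15 m³/s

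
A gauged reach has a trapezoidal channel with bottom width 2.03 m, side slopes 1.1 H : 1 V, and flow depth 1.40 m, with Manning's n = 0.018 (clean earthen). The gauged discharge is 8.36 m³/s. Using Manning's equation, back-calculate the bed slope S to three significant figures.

0.00121

A = (b + z·y)·y = (2.03 + 1.1×1.40)×1.40 = 4.998 m²
P = b + 2y√(1+z²) = 2.03 + 2×1.40×√(1+1.1²) = 6.192 m
R = A/P = 4.998/6.192 = 0.8071 m
S = (Q·n / (1·A·R^(2/3)))² = (8.36×0.018 / (1×4.998×0.8669))² = 0.001206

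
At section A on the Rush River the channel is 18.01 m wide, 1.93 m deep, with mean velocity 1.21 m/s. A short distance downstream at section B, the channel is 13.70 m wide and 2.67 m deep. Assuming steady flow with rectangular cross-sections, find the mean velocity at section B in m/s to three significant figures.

Q = A₁V₁ = (18.01×1.93) × 1.21 = 42.06 m³/s
A₂ = 13.70 × 2.67 = 36.58 m²
V₂ = Q/A₂ = 42.06/36.58 = 1.150 m/s

1.15 m/s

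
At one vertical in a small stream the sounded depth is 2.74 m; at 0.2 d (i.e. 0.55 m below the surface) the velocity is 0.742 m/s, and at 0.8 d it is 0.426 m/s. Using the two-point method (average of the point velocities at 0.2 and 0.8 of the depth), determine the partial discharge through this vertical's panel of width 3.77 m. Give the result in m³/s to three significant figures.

6.03 m³/s

v̄ = (0.742 + 0.426) / 2 = 0.5840 m/s
q = v̄ × d × w = 0.5840 × 2.74 × 3.77 = 6.033 m³/s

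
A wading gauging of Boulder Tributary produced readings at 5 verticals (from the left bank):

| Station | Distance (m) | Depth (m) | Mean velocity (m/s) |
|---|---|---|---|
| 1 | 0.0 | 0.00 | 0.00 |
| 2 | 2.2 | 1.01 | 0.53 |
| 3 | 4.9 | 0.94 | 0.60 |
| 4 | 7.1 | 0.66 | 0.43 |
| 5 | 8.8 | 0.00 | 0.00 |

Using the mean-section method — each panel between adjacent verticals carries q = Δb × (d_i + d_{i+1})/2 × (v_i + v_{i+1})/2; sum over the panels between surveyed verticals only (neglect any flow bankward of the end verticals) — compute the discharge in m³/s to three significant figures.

2.81 m³/s

Panel 1-2: Δb = 2.2 m, d̄ = (0.00+1.01)/2 = 0.505, v̄ = (0.00+0.53)/2 = 0.265 → q = 2.2×0.505×0.265 = 0.2944 m³/s
Panel 2-3: Δb = 2.7 m, d̄ = (1.01+0.94)/2 = 0.975, v̄ = (0.53+0.60)/2 = 0.565 → q = 2.7×0.975×0.565 = 1.487 m³/s
Panel 3-4: Δb = 2.2 m, d̄ = (0.94+0.66)/2 = 0.8, v̄ = (0.60+0.43)/2 = 0.515 → q = 2.2×0.8×0.515 = 0.9064 m³/s
Panel 4-5: Δb = 1.7 m, d̄ = (0.66+0.00)/2 = 0.33, v̄ = (0.43+0.00)/2 = 0.215 → q = 1.7×0.33×0.215 = 0.1206 m³/s
Q = Σ q = 2.809 m³/s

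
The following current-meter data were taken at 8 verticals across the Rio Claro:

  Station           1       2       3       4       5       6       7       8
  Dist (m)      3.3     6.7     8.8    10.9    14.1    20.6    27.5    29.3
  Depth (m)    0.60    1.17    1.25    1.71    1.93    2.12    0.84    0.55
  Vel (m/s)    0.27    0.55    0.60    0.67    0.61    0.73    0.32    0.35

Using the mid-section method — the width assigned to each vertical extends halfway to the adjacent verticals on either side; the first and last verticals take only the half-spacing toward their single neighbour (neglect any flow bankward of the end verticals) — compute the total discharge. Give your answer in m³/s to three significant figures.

24.1 m³/s

w_1 = (6.7 − 3.3)/2 = 1.7 m; q_1 = 0.27 × 0.60 × 1.7 = 0.2754 m³/s
w_2 = (8.8 − 3.3)/2 = 2.75 m; q_2 = 0.55 × 1.17 × 2.75 = 1.770 m³/s
w_3 = (10.9 − 6.7)/2 = 2.1 m; q_3 = 0.60 × 1.25 × 2.1 = 1.575 m³/s
w_4 = (14.1 − 8.8)/2 = 2.65 m; q_4 = 0.67 × 1.71 × 2.65 = 3.036 m³/s
w_5 = (20.6 − 10.9)/2 = 4.85 m; q_5 = 0.61 × 1.93 × 4.85 = 5.710 m³/s
w_6 = (27.5 − 14.1)/2 = 6.7 m; q_6 = 0.73 × 2.12 × 6.7 = 10.37 m³/s
w_7 = (29.3 − 20.6)/2 = 4.35 m; q_7 = 0.32 × 0.84 × 4.35 = 1.169 m³/s
w_8 = (29.3 − 27.5)/2 = 0.9 m; q_8 = 0.35 × 0.55 × 0.9 = 0.1733 m³/s
Q = Σ qᵢ = 24.08 m³/s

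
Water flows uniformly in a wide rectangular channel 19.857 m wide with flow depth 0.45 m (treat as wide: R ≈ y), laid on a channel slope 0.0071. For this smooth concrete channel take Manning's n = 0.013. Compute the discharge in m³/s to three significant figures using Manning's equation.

A = b·y = 19.857 × 0.45 = 8.936 m²
Wide channel: R ≈ y = 0.45 m
Q = (1/n)·A·R^(2/3)·S^(1/2) = (1/0.013) × 8.936 × 0.4500^(2/3) × 0.0071^(1/2) = 34.01 m³/s

34.0 m³/s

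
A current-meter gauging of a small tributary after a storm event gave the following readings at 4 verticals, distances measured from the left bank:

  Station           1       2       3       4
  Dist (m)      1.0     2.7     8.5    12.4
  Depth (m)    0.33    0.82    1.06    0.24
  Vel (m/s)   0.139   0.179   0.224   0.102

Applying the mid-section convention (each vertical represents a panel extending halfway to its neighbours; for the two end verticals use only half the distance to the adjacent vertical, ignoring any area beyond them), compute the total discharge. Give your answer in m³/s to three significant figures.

1.79 m³/s

w_1 = (2.7 − 1.0)/2 = 0.85 m; q_1 = 0.139 × 0.33 × 0.85 = 0.03899 m³/s
w_2 = (8.5 − 1.0)/2 = 3.75 m; q_2 = 0.179 × 0.82 × 3.75 = 0.5504 m³/s
w_3 = (12.4 − 2.7)/2 = 4.85 m; q_3 = 0.224 × 1.06 × 4.85 = 1.152 m³/s
w_4 = (12.4 − 8.5)/2 = 1.95 m; q_4 = 0.102 × 0.24 × 1.95 = 0.04774 m³/s
Q = Σ qᵢ = 1.789 m³/s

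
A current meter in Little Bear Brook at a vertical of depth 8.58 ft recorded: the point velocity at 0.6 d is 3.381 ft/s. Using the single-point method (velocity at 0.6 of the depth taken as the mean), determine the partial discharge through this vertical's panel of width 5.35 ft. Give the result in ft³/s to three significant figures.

v̄ = v₀.₆ = 3.381 ft/s
q = v̄ × d × w = 3.381 × 8.58 × 5.35 = 155.2 ft³/s

155 ft³/s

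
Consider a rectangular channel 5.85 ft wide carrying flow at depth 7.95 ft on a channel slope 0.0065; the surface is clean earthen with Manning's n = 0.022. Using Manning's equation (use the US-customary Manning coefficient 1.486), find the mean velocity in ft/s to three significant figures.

9.04 ft/s

A = b·y = 5.85 × 7.95 = 46.51 ft²
P = b + 2y = 5.85 + 2×7.95 = 21.75 ft
R = A/P = 46.51/21.75 = 2.138 ft
Q = (1.486/n)·A·R^(2/3)·S^(1/2) = (1.486/0.022) × 46.51 × 2.138^(2/3) × 0.0065^(1/2) = 420.4 ft³/s
V = Q/A = 420.4/46.51 = 9.038 ft/s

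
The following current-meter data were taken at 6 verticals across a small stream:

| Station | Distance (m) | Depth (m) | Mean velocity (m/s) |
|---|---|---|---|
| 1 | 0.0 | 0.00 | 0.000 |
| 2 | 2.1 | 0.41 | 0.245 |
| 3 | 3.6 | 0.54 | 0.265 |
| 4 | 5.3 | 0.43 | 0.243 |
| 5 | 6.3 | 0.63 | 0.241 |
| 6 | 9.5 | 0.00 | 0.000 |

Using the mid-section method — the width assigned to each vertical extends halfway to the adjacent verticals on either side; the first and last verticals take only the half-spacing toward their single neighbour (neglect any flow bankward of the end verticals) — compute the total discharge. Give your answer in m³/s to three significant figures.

w_2 = (3.6 − 0.0)/2 = 1.8 m; q_2 = 0.245 × 0.41 × 1.8 = 0.1808 m³/s
w_3 = (5.3 − 2.1)/2 = 1.6 m; q_3 = 0.265 × 0.54 × 1.6 = 0.2290 m³/s
w_4 = (6.3 − 3.6)/2 = 1.35 m; q_4 = 0.243 × 0.43 × 1.35 = 0.1411 m³/s
w_5 = (9.5 − 5.3)/2 = 2.1 m; q_5 = 0.241 × 0.63 × 2.1 = 0.3188 m³/s
Stations 1, 6 contribute zero (depth or velocity is 0).
Q = Σ qᵢ = 0.8697 m³/s

0.870 m³/s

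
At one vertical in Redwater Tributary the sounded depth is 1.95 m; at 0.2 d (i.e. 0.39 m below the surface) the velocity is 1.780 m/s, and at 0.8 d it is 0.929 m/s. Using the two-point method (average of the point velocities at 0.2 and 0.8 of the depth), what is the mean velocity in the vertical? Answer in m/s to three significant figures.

1.35 m/s

v̄ = (1.780 + 0.929) / 2 = 1.355 m/s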